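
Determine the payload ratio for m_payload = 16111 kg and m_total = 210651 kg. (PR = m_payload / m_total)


PR = 16111 / 210651 = 0.0765

0.0765


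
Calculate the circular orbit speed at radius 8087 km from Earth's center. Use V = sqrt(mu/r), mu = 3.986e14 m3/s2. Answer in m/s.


V = sqrt(3.986e14 / 8087000) = 7021 m/s

7021 m/s


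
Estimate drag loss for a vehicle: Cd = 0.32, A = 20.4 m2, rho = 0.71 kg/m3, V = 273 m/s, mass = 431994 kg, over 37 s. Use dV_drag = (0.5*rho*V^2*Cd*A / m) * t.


D = 0.5 * 0.71 * 273^2 * 0.32 * 20.4 = 172716.49 N
a = 172716.49 / 431994 = 0.3998 m/s2
dV = 0.3998 * 37 = 14.8 m/s

14.8 m/s


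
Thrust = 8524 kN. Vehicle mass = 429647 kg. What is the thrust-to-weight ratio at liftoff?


TWR = 8524000 / (429647 * 9.81) = 2.02

2.02


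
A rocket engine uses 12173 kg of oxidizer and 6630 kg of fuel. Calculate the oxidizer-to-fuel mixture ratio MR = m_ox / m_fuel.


MR = 12173 / 6630 = 1.84

1.84


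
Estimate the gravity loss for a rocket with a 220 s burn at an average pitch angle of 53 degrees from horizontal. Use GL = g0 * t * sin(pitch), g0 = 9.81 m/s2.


GL = 9.81 * 220 * sin(53 deg) = 1724 m/s

1724 m/s


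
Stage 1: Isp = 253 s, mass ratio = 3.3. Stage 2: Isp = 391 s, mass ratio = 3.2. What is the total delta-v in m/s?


dV1 = 253 * 9.81 * ln(3.3) = 2963.2 m/s
dV2 = 391 * 9.81 * ln(3.2) = 4461.5 m/s
Total dV = 2963.2 + 4461.5 = 7424.7 m/s ~ 7425 m/s

7425 m/s


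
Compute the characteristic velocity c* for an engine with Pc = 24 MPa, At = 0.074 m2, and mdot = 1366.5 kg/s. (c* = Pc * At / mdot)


c* = 24e6 * 0.074 / 1366.5 = 1300 m/s

1300 m/s


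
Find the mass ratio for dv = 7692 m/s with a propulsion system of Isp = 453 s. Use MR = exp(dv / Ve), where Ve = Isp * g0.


Ve = 453 * 9.81 = 4443.93 m/s
MR = exp(7692 / 4443.93) = 5.646

5.646


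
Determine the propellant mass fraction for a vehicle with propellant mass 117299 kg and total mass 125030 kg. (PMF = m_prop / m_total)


PMF = 117299 / 125030 = 0.938

0.938


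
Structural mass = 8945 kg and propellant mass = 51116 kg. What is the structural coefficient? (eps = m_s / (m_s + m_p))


eps = 8945 / (8945 + 51116) = 0.1489

0.1489


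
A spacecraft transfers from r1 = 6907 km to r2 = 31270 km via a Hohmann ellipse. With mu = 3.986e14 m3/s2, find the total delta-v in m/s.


V1 = sqrt(mu/r1) = 7596.68 m/s
dV1 = V1*(sqrt(2*r2/(r1+r2)) - 1) = 2126.36 m/s
V2 = sqrt(mu/r2) = 3570.3 m/s
dV2 = V2*(1 - sqrt(2*r1/(r1+r2))) = 1422.65 m/s
Total dV = 3549 m/s

3549 m/s


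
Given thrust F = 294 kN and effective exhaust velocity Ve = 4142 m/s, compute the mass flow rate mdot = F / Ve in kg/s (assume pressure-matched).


mdot = F / Ve = 294000 / 4142 = 71.0 kg/s

71.0 kg/s


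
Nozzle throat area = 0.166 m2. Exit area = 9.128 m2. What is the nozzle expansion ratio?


AR = 9.128 / 0.166 = 55.0

55.0


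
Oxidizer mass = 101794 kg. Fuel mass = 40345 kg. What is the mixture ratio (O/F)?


MR = 101794 / 40345 = 2.52

2.52


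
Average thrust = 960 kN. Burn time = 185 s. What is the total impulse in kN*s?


It = 960 * 185 = 177600 kN*s

177600 kN*s


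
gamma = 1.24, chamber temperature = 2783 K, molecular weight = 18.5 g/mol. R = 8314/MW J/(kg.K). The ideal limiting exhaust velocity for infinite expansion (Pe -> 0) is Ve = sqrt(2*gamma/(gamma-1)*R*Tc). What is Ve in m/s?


R = 8314 / 18.5 = 449.41 J/(kg.K)
Ve = sqrt(2 * 1.24 / (1.24 - 1) * 449.41 * 2783) = 3595 m/s

3595 m/s


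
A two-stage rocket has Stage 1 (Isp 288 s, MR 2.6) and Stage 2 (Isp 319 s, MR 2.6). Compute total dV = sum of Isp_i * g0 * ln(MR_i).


dV1 = 288 * 9.81 * ln(2.6) = 2699.6 m/s
dV2 = 319 * 9.81 * ln(2.6) = 2990.2 m/s
Total dV = 2699.6 + 2990.2 = 5689.8 m/s ~ 5690 m/s

5690 m/s


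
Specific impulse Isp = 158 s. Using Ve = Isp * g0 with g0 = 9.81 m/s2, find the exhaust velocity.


Ve = Isp * g0 = 158 * 9.81 = 1550.0 m/s

1550.0 m/s


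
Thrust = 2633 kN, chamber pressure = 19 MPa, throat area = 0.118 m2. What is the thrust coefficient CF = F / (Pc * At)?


CF = 2633000 / (19e6 * 0.118) = 1.17

1.17


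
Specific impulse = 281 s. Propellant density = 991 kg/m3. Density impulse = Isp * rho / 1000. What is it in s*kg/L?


rho*Isp = 281 * 991 / 1000 = 278 s*kg/L

278 s*kg/L


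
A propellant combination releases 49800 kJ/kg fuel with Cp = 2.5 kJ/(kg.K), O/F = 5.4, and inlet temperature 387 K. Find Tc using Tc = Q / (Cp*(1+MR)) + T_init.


Tc = 49800 / (2.5 * (1 + 5.4)) + 387 = 3500 K

3500 K


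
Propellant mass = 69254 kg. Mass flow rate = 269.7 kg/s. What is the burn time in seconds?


tb = 69254 / 269.7 = 256.8 s

256.8 s


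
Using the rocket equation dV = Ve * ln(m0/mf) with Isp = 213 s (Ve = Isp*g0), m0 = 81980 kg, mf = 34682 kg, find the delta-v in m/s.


Ve = 213 * 9.81 = 2089.53 m/s
dV = 2089.53 * ln(81980/34682) = 1798 m/s

1798 m/s


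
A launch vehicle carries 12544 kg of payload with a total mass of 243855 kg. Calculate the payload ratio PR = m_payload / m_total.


PR = 12544 / 243855 = 0.0514

0.0514


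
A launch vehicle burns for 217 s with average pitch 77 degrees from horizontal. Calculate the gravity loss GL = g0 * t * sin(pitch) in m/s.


GL = 9.81 * 217 * sin(77 deg) = 2074 m/s

2074 m/s


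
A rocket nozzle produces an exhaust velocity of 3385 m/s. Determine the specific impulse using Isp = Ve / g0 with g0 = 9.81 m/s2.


Isp = Ve / g0 = 3385 / 9.81 = 345.1 s

345.1 s


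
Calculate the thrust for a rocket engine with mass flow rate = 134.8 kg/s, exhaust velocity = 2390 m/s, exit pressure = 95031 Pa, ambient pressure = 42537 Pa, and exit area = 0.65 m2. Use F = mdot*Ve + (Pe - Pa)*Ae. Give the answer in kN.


F = 134.8 * 2390 + (95031 - 42537) * 0.65 = 356293.0 N = 356.3 kN

356.3 kN


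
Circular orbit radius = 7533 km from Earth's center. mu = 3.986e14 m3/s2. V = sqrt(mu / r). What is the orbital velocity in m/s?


V = sqrt(3.986e14 / 7533000) = 7274 m/s

7274 m/s


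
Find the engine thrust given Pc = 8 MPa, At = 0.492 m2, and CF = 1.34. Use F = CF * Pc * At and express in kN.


F = 1.34 * 8e6 * 0.492 = 5.2742e+06 N = 5274.2 kN

5274.2 kN


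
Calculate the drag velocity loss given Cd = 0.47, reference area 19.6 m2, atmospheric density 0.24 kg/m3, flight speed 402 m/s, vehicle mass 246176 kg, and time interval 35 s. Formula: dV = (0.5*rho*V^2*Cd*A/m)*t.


D = 0.5 * 0.24 * 402^2 * 0.47 * 19.6 = 178643.53 N
a = 178643.53 / 246176 = 0.7257 m/s2
dV = 0.7257 * 35 = 25.4 m/s

25.4 m/s


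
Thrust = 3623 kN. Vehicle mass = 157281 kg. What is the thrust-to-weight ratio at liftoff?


TWR = 3623000 / (157281 * 9.81) = 2.35

2.35


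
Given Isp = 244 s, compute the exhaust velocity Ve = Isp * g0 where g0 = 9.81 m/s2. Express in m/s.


Ve = Isp * g0 = 244 * 9.81 = 2393.6 m/s

2393.6 m/s


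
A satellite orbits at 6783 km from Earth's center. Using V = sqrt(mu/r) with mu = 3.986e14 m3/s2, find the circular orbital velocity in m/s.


V = sqrt(3.986e14 / 6783000) = 7666 m/s

7666 m/s


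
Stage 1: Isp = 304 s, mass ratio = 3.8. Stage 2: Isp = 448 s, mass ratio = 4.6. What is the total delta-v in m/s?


dV1 = 304 * 9.81 * ln(3.8) = 3981.3 m/s
dV2 = 448 * 9.81 * ln(4.6) = 6706.8 m/s
Total dV = 3981.3 + 6706.8 = 10688.1 m/s ~ 10688 m/s

10688 m/s


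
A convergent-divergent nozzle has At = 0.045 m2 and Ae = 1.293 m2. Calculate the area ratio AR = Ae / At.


AR = 1.293 / 0.045 = 28.7

28.7


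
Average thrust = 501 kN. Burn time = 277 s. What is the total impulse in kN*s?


It = 501 * 277 = 138777 kN*s

138777 kN*s


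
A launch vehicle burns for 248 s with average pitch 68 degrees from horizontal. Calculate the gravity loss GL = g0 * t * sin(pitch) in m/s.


GL = 9.81 * 248 * sin(68 deg) = 2256 m/s

2256 m/s


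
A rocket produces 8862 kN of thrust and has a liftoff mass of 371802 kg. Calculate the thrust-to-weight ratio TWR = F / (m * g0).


TWR = 8862000 / (371802 * 9.81) = 2.43

2.43


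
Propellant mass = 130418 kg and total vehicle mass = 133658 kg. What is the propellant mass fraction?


PMF = 130418 / 133658 = 0.976

0.976


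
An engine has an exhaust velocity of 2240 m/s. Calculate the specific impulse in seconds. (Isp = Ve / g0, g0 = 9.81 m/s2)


Isp = Ve / g0 = 2240 / 9.81 = 228.3 s

228.3 s


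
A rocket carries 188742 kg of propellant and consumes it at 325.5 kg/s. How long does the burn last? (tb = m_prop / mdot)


tb = 188742 / 325.5 = 579.9 s

579.9 s


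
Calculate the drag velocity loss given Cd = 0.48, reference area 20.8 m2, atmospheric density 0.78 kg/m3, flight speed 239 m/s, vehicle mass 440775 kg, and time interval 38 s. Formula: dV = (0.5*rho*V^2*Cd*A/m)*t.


D = 0.5 * 0.78 * 239^2 * 0.48 * 20.8 = 222415.46 N
a = 222415.46 / 440775 = 0.5046 m/s2
dV = 0.5046 * 38 = 19.2 m/s

19.2 m/s


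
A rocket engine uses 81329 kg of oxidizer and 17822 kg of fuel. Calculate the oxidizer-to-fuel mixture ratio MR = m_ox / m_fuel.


MR = 81329 / 17822 = 4.56

4.56


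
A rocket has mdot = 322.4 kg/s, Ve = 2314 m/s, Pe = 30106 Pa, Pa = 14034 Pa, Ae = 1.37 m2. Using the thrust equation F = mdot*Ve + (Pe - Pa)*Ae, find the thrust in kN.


F = 322.4 * 2314 + (30106 - 14034) * 1.37 = 768052.0 N = 768.1 kN

768.1 kN


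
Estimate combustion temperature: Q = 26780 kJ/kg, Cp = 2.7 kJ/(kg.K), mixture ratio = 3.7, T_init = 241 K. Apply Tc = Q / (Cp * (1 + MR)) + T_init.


Tc = 26780 / (2.7 * (1 + 3.7)) + 241 = 2351 K

2351 K


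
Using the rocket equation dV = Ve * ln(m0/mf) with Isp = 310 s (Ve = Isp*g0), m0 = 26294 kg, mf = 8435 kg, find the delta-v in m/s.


Ve = 310 * 9.81 = 3041.1 m/s
dV = 3041.1 * ln(26294/8435) = 3458 m/s

3458 m/s


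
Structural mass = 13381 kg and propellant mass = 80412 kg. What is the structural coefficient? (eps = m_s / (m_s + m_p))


eps = 13381 / (13381 + 80412) = 0.1427

0.1427


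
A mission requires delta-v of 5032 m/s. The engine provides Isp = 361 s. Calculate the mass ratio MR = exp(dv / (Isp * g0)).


Ve = 361 * 9.81 = 3541.41 m/s
MR = exp(5032 / 3541.41) = 4.141

4.141


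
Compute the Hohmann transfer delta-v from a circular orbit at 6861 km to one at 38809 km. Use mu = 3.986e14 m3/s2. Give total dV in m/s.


V1 = sqrt(mu/r1) = 7622.11 m/s
dV1 = V1*(sqrt(2*r2/(r1+r2)) - 1) = 2314.56 m/s
V2 = sqrt(mu/r2) = 3204.81 m/s
dV2 = V2*(1 - sqrt(2*r1/(r1+r2))) = 1448.12 m/s
Total dV = 3763 m/s

3763 m/s


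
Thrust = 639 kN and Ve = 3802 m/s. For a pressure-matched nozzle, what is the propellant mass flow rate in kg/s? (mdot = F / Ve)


mdot = F / Ve = 639000 / 3802 = 168.1 kg/s

168.1 kg/s


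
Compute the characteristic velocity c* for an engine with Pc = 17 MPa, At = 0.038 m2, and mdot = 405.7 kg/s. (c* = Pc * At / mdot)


c* = 17e6 * 0.038 / 405.7 = 1592 m/s

1592 m/s


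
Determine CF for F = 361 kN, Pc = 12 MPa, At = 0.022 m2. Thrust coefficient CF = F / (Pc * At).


CF = 361000 / (12e6 * 0.022) = 1.37

1.37


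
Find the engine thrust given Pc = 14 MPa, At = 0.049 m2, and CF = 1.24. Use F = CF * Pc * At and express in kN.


F = 1.24 * 14e6 * 0.049 = 850640.0 N = 850.6 kN

850.6 kN


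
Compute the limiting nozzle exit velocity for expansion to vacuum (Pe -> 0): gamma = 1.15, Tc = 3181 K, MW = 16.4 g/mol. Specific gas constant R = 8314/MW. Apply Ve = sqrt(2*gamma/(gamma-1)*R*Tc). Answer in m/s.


R = 8314 / 16.4 = 506.95 J/(kg.K)
Ve = sqrt(2 * 1.15 / (1.15 - 1) * 506.95 * 3181) = 4973 m/s

4973 m/s


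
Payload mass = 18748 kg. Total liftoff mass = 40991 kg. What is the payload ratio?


PR = 18748 / 40991 = 0.4574

0.4574


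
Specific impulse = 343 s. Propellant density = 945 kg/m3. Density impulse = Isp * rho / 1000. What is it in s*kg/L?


rho*Isp = 343 * 945 / 1000 = 324 s*kg/L

324 s*kg/L


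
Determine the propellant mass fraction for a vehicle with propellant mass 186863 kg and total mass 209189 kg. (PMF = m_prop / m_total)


PMF = 186863 / 209189 = 0.893

0.893


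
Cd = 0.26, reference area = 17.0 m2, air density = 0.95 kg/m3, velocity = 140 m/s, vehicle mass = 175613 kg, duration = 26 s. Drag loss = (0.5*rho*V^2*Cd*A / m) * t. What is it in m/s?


D = 0.5 * 0.95 * 140^2 * 0.26 * 17.0 = 41150.2 N
a = 41150.2 / 175613 = 0.2343 m/s2
dV = 0.2343 * 26 = 6.1 m/s

6.1 m/s


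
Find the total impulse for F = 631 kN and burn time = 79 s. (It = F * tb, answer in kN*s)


It = 631 * 79 = 49849 kN*s

49849 kN*s


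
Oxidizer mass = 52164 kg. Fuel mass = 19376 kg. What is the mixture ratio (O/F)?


MR = 52164 / 19376 = 2.69

2.69


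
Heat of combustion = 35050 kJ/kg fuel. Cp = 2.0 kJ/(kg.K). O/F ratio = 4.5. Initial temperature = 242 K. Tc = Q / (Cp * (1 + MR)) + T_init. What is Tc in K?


Tc = 35050 / (2.0 * (1 + 4.5)) + 242 = 3428 K

3428 K


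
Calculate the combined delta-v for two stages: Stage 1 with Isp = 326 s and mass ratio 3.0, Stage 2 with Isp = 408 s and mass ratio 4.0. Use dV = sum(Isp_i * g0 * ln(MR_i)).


dV1 = 326 * 9.81 * ln(3.0) = 3513.4 m/s
dV2 = 408 * 9.81 * ln(4.0) = 5548.6 m/s
Total dV = 3513.4 + 5548.6 = 9062.0 m/s ~ 9062 m/s

9062 m/s


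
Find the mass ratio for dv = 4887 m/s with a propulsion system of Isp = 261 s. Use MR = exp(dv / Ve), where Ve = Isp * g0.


Ve = 261 * 9.81 = 2560.41 m/s
MR = exp(4887 / 2560.41) = 6.744

6.744


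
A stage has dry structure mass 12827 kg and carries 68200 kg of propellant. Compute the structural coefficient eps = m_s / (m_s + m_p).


eps = 12827 / (12827 + 68200) = 0.1583

0.1583


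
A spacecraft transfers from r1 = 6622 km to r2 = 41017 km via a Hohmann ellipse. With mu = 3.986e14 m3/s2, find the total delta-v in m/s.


V1 = sqrt(mu/r1) = 7758.43 m/s
dV1 = V1*(sqrt(2*r2/(r1+r2)) - 1) = 2422.55 m/s
V2 = sqrt(mu/r2) = 3117.36 m/s
dV2 = V2*(1 - sqrt(2*r1/(r1+r2))) = 1473.69 m/s
Total dV = 3896 m/s

3896 m/s


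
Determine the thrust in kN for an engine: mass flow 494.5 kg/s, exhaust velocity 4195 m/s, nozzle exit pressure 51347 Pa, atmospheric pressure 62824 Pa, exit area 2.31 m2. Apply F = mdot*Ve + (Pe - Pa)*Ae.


F = 494.5 * 4195 + (51347 - 62824) * 2.31 = 2.0479e+06 N = 2047.9 kN

2047.9 kN


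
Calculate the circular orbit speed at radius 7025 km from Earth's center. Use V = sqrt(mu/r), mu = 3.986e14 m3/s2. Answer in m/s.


V = sqrt(3.986e14 / 7025000) = 7533 m/s

7533 m/s


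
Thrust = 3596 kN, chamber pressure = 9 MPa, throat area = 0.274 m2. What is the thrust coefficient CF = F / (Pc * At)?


CF = 3596000 / (9e6 * 0.274) = 1.46

1.46


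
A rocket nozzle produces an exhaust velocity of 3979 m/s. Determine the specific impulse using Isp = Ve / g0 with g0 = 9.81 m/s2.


Isp = Ve / g0 = 3979 / 9.81 = 405.6 s

405.6 s


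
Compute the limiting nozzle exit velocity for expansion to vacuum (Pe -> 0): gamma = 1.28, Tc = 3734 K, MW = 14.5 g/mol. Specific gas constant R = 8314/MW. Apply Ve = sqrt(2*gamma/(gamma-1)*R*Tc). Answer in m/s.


R = 8314 / 14.5 = 573.38 J/(kg.K)
Ve = sqrt(2 * 1.28 / (1.28 - 1) * 573.38 * 3734) = 4424 m/s

4424 m/s


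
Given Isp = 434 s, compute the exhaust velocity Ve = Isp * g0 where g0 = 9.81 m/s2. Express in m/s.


Ve = Isp * g0 = 434 * 9.81 = 4257.5 m/s

4257.5 m/s


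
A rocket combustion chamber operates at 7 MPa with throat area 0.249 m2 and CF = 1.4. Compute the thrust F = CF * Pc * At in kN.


F = 1.4 * 7e6 * 0.249 = 2.4402e+06 N = 2440.2 kN

2440.2 kN


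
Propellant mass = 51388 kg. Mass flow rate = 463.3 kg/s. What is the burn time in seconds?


tb = 51388 / 463.3 = 110.9 s

110.9 s


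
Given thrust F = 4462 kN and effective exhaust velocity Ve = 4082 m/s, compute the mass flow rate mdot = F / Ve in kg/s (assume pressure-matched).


mdot = F / Ve = 4462000 / 4082 = 1093.1 kg/s

1093.1 kg/s


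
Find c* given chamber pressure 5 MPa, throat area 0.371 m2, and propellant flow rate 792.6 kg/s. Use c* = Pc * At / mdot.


c* = 5e6 * 0.371 / 792.6 = 2340 m/s

2340 m/s


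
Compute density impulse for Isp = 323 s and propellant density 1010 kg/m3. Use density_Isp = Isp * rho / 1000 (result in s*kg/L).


rho*Isp = 323 * 1010 / 1000 = 326 s*kg/L

326 s*kg/L


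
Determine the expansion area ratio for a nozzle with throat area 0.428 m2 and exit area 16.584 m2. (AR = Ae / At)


AR = 16.584 / 0.428 = 38.7

38.7


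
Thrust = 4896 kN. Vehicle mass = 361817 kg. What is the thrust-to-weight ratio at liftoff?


TWR = 4896000 / (361817 * 9.81) = 1.38

1.38


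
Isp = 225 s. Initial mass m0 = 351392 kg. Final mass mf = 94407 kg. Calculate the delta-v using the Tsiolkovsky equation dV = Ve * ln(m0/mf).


Ve = 225 * 9.81 = 2207.25 m/s
dV = 2207.25 * ln(351392/94407) = 2901 m/s

2901 m/s


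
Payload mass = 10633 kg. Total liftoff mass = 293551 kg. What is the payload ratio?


PR = 10633 / 293551 = 0.0362

0.0362


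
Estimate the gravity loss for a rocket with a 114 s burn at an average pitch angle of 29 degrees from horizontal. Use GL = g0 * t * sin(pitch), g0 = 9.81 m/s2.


GL = 9.81 * 114 * sin(29 deg) = 542 m/s

542 m/s


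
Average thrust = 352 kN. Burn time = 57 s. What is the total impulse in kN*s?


It = 352 * 57 = 20064 kN*s

20064 kN*s


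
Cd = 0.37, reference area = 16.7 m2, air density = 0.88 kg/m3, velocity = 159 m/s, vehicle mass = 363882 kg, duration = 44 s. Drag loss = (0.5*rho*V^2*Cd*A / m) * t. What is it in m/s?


D = 0.5 * 0.88 * 159^2 * 0.37 * 16.7 = 68732.97 N
a = 68732.97 / 363882 = 0.1889 m/s2
dV = 0.1889 * 44 = 8.3 m/s

8.3 m/s


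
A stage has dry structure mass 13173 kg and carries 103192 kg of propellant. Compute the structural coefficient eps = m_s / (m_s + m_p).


eps = 13173 / (13173 + 103192) = 0.1132

0.1132


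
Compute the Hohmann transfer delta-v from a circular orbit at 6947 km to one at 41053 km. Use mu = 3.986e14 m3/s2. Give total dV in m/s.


V1 = sqrt(mu/r1) = 7574.78 m/s
dV1 = V1*(sqrt(2*r2/(r1+r2)) - 1) = 2332.1 m/s
V2 = sqrt(mu/r2) = 3115.99 m/s
dV2 = V2*(1 - sqrt(2*r1/(r1+r2))) = 1439.55 m/s
Total dV = 3772 m/s

3772 m/s


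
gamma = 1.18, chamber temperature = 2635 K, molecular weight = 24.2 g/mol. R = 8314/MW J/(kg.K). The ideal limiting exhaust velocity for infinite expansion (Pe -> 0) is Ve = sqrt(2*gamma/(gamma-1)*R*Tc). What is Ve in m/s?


R = 8314 / 24.2 = 343.55 J/(kg.K)
Ve = sqrt(2 * 1.18 / (1.18 - 1) * 343.55 * 2635) = 3445 m/s

3445 m/s


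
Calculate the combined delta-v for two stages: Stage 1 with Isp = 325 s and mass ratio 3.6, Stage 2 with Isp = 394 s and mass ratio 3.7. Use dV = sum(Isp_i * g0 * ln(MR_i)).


dV1 = 325 * 9.81 * ln(3.6) = 4083.9 m/s
dV2 = 394 * 9.81 * ln(3.7) = 5056.9 m/s
Total dV = 4083.9 + 5056.9 = 9140.8 m/s ~ 9141 m/s

9141 m/s


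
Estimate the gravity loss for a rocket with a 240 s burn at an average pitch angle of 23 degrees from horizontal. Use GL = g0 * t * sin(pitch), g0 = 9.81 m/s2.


GL = 9.81 * 240 * sin(23 deg) = 920 m/s

920 m/s


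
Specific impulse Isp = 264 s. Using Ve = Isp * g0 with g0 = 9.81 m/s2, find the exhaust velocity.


Ve = Isp * g0 = 264 * 9.81 = 2589.8 m/s

2589.8 m/s


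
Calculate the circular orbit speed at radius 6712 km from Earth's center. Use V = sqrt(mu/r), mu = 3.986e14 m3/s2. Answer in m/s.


V = sqrt(3.986e14 / 6712000) = 7706 m/s

7706 m/s


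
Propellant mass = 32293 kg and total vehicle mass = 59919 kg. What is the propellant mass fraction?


PMF = 32293 / 59919 = 0.539

0.539


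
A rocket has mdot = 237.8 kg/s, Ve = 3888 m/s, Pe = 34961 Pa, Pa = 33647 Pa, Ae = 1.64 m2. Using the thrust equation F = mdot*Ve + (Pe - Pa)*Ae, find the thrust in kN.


F = 237.8 * 3888 + (34961 - 33647) * 1.64 = 926721.0 N = 926.7 kN

926.7 kN


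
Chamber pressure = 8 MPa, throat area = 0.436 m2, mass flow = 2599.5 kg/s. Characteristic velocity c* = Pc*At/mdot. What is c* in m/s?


c* = 8e6 * 0.436 / 2599.5 = 1342 m/s

1342 m/s


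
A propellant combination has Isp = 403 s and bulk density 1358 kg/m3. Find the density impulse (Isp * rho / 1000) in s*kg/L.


rho*Isp = 403 * 1358 / 1000 = 547 s*kg/L

547 s*kg/L


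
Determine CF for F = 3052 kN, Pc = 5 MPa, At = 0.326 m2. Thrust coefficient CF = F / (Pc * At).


CF = 3052000 / (5e6 * 0.326) = 1.87

1.87


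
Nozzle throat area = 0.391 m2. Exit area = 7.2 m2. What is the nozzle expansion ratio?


AR = 7.2 / 0.391 = 18.4

18.4


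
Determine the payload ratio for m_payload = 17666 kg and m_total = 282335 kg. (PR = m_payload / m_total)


PR = 17666 / 282335 = 0.0626

0.0626


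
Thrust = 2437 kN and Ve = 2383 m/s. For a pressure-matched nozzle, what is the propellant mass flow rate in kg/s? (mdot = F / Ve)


mdot = F / Ve = 2437000 / 2383 = 1022.7 kg/s

1022.7 kg/s


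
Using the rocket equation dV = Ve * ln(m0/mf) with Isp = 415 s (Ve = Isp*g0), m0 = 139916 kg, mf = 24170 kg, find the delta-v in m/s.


Ve = 415 * 9.81 = 4071.15 m/s
dV = 4071.15 * ln(139916/24170) = 7149 m/s

7149 m/s


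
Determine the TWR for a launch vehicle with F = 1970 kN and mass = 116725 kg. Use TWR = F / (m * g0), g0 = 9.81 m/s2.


TWR = 1970000 / (116725 * 9.81) = 1.72

1.72


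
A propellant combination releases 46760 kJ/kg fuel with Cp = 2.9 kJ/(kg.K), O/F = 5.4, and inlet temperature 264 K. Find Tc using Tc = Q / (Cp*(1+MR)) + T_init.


Tc = 46760 / (2.9 * (1 + 5.4)) + 264 = 2783 K

2783 K


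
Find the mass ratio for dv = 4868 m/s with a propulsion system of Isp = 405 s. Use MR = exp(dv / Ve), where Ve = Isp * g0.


Ve = 405 * 9.81 = 3973.05 m/s
MR = exp(4868 / 3973.05) = 3.405

3.405


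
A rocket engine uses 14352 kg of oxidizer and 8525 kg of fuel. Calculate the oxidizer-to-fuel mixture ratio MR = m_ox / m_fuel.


MR = 14352 / 8525 = 1.68

1.68


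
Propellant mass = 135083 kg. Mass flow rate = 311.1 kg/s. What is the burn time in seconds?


tb = 135083 / 311.1 = 434.2 s

434.2 s


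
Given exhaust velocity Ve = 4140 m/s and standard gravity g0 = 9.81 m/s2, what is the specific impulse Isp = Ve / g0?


Isp = Ve / g0 = 4140 / 9.81 = 422.0 s

422.0 s


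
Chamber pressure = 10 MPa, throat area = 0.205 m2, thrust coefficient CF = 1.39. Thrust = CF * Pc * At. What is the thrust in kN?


F = 1.39 * 10e6 * 0.205 = 2.8495e+06 N = 2849.5 kN

2849.5 kN


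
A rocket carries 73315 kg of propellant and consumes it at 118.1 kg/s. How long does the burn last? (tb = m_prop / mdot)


tb = 73315 / 118.1 = 620.8 s

620.8 s


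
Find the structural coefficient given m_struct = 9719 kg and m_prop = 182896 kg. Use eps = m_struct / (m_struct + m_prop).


eps = 9719 / (9719 + 182896) = 0.0505

0.0505


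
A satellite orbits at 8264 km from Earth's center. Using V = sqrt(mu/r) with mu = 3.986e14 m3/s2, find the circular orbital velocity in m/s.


V = sqrt(3.986e14 / 8264000) = 6945 m/s

6945 m/s


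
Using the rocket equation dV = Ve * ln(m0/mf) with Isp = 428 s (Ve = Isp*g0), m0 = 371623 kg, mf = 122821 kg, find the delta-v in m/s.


Ve = 428 * 9.81 = 4198.68 m/s
dV = 4198.68 * ln(371623/122821) = 4649 m/s

4649 m/s


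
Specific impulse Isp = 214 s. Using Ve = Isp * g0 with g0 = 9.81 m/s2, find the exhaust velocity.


Ve = Isp * g0 = 214 * 9.81 = 2099.3 m/s

2099.3 m/s


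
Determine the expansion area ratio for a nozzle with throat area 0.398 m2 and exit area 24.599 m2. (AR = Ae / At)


AR = 24.599 / 0.398 = 61.8

61.8


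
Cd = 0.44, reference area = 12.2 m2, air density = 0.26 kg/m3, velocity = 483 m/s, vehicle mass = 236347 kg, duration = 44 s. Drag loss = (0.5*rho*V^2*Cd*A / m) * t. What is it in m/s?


D = 0.5 * 0.26 * 483^2 * 0.44 * 12.2 = 162798.4 N
a = 162798.4 / 236347 = 0.6888 m/s2
dV = 0.6888 * 44 = 30.3 m/s

30.3 m/s


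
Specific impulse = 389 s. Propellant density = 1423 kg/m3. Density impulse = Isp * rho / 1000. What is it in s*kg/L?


rho*Isp = 389 * 1423 / 1000 = 554 s*kg/L

554 s*kg/L


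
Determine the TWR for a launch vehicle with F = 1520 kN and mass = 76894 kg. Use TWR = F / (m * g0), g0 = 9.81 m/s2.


TWR = 1520000 / (76894 * 9.81) = 2.02

2.02


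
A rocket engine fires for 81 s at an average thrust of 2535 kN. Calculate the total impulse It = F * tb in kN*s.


It = 2535 * 81 = 205335 kN*s

205335 kN*s


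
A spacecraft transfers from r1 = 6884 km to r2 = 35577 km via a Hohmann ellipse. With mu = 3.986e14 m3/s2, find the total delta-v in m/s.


V1 = sqrt(mu/r1) = 7609.36 m/s
dV1 = V1*(sqrt(2*r2/(r1+r2)) - 1) = 2241.01 m/s
V2 = sqrt(mu/r2) = 3347.22 m/s
dV2 = V2*(1 - sqrt(2*r1/(r1+r2))) = 1441.21 m/s
Total dV = 3682 m/s

3682 m/s


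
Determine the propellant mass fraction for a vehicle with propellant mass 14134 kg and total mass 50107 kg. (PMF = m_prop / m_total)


PMF = 14134 / 50107 = 0.282

0.282


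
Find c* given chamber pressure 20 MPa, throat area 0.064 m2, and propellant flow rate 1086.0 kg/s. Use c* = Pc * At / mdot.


c* = 20e6 * 0.064 / 1086.0 = 1179 m/s

1179 m/s


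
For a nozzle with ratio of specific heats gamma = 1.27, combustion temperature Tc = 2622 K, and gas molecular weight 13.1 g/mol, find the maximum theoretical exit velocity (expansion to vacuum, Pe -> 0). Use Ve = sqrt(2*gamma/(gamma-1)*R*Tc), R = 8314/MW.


R = 8314 / 13.1 = 634.66 J/(kg.K)
Ve = sqrt(2 * 1.27 / (1.27 - 1) * 634.66 * 2622) = 3957 m/s

3957 m/s


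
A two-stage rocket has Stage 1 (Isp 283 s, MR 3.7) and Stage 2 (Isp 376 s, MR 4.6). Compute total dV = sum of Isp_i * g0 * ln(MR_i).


dV1 = 283 * 9.81 * ln(3.7) = 3632.2 m/s
dV2 = 376 * 9.81 * ln(4.6) = 5629.0 m/s
Total dV = 3632.2 + 5629.0 = 9261.2 m/s ~ 9261 m/s

9261 m/s


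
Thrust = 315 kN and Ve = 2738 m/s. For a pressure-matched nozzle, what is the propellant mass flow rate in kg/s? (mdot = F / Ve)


mdot = F / Ve = 315000 / 2738 = 115.0 kg/s

115.0 kg/s


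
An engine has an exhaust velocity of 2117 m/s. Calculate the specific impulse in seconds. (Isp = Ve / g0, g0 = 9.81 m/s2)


Isp = Ve / g0 = 2117 / 9.81 = 215.8 s

215.8 s


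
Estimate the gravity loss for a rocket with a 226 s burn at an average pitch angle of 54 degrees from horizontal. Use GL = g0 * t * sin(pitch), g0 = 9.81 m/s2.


GL = 9.81 * 226 * sin(54 deg) = 1794 m/s

1794 m/s


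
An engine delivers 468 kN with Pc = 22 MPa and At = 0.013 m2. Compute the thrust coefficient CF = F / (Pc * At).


CF = 468000 / (22e6 * 0.013) = 1.64

1.64


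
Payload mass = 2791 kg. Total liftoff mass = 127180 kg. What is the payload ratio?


PR = 2791 / 127180 = 0.0219

0.0219


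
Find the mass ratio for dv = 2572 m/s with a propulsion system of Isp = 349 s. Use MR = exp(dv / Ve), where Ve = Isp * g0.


Ve = 349 * 9.81 = 3423.69 m/s
MR = exp(2572 / 3423.69) = 2.12

2.12


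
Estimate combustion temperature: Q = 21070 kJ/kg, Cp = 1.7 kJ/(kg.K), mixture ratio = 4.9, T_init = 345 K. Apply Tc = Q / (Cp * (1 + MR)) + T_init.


Tc = 21070 / (1.7 * (1 + 4.9)) + 345 = 2446 K

2446 K


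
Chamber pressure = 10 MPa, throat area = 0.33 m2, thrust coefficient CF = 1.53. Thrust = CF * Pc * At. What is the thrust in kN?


F = 1.53 * 10e6 * 0.33 = 5.0490e+06 N = 5049.0 kN

5049.0 kN


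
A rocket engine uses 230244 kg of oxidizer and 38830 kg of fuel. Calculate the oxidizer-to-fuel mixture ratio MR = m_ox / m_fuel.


MR = 230244 / 38830 = 5.93

5.93


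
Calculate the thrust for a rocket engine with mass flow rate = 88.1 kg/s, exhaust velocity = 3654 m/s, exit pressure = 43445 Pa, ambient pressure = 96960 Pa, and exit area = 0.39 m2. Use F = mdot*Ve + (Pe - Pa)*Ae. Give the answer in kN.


F = 88.1 * 3654 + (43445 - 96960) * 0.39 = 301047.0 N = 301.0 kN

301.0 kN


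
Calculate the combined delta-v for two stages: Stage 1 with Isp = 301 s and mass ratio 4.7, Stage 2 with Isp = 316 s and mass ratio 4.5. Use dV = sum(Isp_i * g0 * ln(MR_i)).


dV1 = 301 * 9.81 * ln(4.7) = 4569.7 m/s
dV2 = 316 * 9.81 * ln(4.5) = 4662.6 m/s
Total dV = 4569.7 + 4662.6 = 9232.3 m/s ~ 9232 m/s

9232 m/s


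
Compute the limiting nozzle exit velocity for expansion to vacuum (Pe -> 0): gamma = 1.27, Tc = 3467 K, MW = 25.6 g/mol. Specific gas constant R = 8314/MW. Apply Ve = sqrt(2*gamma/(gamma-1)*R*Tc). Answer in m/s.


R = 8314 / 25.6 = 324.77 J/(kg.K)
Ve = sqrt(2 * 1.27 / (1.27 - 1) * 324.77 * 3467) = 3255 m/s

3255 m/s


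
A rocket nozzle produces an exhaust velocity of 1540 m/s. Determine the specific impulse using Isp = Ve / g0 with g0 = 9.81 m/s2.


Isp = Ve / g0 = 1540 / 9.81 = 157.0 s

157.0 s


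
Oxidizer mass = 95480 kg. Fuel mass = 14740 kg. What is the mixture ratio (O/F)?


MR = 95480 / 14740 = 6.48

6.48


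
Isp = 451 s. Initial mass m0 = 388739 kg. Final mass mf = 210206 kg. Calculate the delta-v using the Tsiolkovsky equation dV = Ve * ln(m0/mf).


Ve = 451 * 9.81 = 4424.31 m/s
dV = 4424.31 * ln(388739/210206) = 2720 m/s

2720 m/s


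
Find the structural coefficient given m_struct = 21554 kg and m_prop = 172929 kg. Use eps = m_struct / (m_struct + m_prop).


eps = 21554 / (21554 + 172929) = 0.1108

0.1108


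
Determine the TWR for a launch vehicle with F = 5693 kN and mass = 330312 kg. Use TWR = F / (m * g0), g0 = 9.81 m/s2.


TWR = 5693000 / (330312 * 9.81) = 1.76

1.76


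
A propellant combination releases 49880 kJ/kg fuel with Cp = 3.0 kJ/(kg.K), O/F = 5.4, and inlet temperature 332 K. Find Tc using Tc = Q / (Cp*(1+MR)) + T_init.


Tc = 49880 / (3.0 * (1 + 5.4)) + 332 = 2930 K

2930 K


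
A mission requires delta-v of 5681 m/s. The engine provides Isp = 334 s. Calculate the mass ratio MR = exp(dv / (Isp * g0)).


Ve = 334 * 9.81 = 3276.54 m/s
MR = exp(5681 / 3276.54) = 5.662

5.662


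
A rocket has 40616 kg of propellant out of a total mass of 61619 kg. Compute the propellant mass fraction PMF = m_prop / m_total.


PMF = 40616 / 61619 = 0.659

0.659


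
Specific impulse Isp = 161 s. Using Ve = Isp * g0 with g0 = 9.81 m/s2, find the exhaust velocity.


Ve = Isp * g0 = 161 * 9.81 = 1579.4 m/s

1579.4 m/s


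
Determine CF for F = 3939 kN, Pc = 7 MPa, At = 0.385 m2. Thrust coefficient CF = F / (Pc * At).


CF = 3939000 / (7e6 * 0.385) = 1.46

1.46


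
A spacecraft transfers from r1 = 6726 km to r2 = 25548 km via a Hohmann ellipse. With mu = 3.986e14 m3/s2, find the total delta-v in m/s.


V1 = sqrt(mu/r1) = 7698.22 m/s
dV1 = V1*(sqrt(2*r2/(r1+r2)) - 1) = 1988.07 m/s
V2 = sqrt(mu/r2) = 3949.94 m/s
dV2 = V2*(1 - sqrt(2*r1/(r1+r2))) = 1399.84 m/s
Total dV = 3388 m/s

3388 m/s


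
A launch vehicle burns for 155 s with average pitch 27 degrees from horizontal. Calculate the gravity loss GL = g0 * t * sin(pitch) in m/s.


GL = 9.81 * 155 * sin(27 deg) = 690 m/s

690 m/s


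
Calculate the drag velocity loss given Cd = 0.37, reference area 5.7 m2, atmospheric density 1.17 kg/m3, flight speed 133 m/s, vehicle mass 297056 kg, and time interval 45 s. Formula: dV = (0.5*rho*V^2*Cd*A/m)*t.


D = 0.5 * 1.17 * 133^2 * 0.37 * 5.7 = 21824.07 N
a = 21824.07 / 297056 = 0.0735 m/s2
dV = 0.0735 * 45 = 3.3 m/s

3.3 m/s


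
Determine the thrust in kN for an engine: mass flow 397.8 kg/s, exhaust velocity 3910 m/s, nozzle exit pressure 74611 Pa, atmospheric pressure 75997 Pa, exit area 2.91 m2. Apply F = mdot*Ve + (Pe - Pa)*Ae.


F = 397.8 * 3910 + (74611 - 75997) * 2.91 = 1.5514e+06 N = 1551.4 kN

1551.4 kN


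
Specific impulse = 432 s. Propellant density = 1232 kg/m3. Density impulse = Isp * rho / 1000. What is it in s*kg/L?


rho*Isp = 432 * 1232 / 1000 = 532 s*kg/L

532 s*kg/L


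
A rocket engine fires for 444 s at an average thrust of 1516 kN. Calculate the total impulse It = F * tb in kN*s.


It = 1516 * 444 = 673104 kN*s

673104 kN*s


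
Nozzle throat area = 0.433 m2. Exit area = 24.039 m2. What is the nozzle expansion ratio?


AR = 24.039 / 0.433 = 55.5

55.5


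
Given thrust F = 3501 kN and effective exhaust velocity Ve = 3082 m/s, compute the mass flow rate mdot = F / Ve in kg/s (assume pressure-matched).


mdot = F / Ve = 3501000 / 3082 = 1136.0 kg/s

1136.0 kg/s


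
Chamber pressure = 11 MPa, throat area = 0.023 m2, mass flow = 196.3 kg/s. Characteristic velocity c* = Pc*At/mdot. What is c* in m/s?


c* = 11e6 * 0.023 / 196.3 = 1289 m/s

1289 m/s


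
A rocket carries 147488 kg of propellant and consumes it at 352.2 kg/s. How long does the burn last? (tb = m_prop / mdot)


tb = 147488 / 352.2 = 418.8 s

418.8 s


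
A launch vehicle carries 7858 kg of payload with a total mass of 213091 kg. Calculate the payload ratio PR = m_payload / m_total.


PR = 7858 / 213091 = 0.0369

0.0369


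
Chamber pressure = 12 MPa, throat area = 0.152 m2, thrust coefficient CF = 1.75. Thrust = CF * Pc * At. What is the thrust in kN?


F = 1.75 * 12e6 * 0.152 = 3.1920e+06 N = 3192.0 kN

3192.0 kN


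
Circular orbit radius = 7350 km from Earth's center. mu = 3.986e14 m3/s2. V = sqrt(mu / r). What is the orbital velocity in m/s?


V = sqrt(3.986e14 / 7350000) = 7364 m/s

7364 m/s


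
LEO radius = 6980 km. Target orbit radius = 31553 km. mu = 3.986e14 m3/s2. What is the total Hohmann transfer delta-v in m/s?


V1 = sqrt(mu/r1) = 7556.85 m/s
dV1 = V1*(sqrt(2*r2/(r1+r2)) - 1) = 2113.89 m/s
V2 = sqrt(mu/r2) = 3554.25 m/s
dV2 = V2*(1 - sqrt(2*r1/(r1+r2))) = 1414.94 m/s
Total dV = 3529 m/s

3529 m/s


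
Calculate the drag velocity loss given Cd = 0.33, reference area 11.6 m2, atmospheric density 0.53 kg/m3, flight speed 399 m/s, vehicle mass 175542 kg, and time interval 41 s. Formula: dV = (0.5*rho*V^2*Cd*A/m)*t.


D = 0.5 * 0.53 * 399^2 * 0.33 * 11.6 = 161496.68 N
a = 161496.68 / 175542 = 0.92 m/s2
dV = 0.92 * 41 = 37.7 m/s

37.7 m/s


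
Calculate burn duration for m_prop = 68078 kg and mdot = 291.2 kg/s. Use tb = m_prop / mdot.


tb = 68078 / 291.2 = 233.8 s

233.8 s


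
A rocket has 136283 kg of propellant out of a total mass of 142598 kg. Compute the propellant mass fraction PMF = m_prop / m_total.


PMF = 136283 / 142598 = 0.956

0.956


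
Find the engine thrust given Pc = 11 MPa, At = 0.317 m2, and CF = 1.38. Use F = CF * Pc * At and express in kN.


F = 1.38 * 11e6 * 0.317 = 4.8121e+06 N = 4812.1 kN

4812.1 kN


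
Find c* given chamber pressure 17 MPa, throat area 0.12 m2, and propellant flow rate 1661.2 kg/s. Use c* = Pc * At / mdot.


c* = 17e6 * 0.12 / 1661.2 = 1228 m/s

1228 m/s


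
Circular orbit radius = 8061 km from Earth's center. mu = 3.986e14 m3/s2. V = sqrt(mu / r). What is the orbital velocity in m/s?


V = sqrt(3.986e14 / 8061000) = 7032 m/s

7032 m/s


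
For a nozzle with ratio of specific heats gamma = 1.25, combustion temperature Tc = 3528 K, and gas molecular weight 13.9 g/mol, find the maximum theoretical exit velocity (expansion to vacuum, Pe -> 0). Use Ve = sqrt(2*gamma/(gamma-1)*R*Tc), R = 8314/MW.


R = 8314 / 13.9 = 598.13 J/(kg.K)
Ve = sqrt(2 * 1.25 / (1.25 - 1) * 598.13 * 3528) = 4594 m/s

4594 m/s


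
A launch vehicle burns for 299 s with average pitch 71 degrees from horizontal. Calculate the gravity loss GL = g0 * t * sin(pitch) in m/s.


GL = 9.81 * 299 * sin(71 deg) = 2773 m/s

2773 m/s


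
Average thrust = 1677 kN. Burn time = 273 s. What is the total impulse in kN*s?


It = 1677 * 273 = 457821 kN*s

457821 kN*s


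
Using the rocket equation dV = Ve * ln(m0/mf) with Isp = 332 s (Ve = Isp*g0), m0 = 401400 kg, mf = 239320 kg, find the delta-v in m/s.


Ve = 332 * 9.81 = 3256.92 m/s
dV = 3256.92 * ln(401400/239320) = 1684 m/s

1684 m/s


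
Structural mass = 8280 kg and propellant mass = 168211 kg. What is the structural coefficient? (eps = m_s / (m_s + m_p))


eps = 8280 / (8280 + 168211) = 0.0469

0.0469


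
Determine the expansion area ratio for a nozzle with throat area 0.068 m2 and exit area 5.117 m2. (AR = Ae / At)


AR = 5.117 / 0.068 = 75.2

75.2


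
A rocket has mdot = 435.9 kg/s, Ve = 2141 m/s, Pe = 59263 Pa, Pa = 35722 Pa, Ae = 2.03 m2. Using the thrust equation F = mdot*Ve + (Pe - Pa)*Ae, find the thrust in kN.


F = 435.9 * 2141 + (59263 - 35722) * 2.03 = 981050.0 N = 981.0 kN

981.0 kN


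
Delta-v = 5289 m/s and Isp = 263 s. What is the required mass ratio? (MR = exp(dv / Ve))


Ve = 263 * 9.81 = 2580.03 m/s
MR = exp(5289 / 2580.03) = 7.768

7.768


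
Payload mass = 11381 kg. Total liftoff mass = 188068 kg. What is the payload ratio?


PR = 11381 / 188068 = 0.0605

0.0605


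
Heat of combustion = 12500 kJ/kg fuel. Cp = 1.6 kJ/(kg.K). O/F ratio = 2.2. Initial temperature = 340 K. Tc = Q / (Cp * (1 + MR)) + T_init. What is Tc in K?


Tc = 12500 / (1.6 * (1 + 2.2)) + 340 = 2781 K

2781 K


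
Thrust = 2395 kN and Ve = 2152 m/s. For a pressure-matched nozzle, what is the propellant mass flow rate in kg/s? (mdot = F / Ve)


mdot = F / Ve = 2395000 / 2152 = 1112.9 kg/s

1112.9 kg/s


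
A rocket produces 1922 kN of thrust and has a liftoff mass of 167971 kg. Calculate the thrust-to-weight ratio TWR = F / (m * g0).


TWR = 1922000 / (167971 * 9.81) = 1.17

1.17


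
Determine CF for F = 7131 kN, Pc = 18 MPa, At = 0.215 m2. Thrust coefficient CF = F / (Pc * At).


CF = 7131000 / (18e6 * 0.215) = 1.84

1.84


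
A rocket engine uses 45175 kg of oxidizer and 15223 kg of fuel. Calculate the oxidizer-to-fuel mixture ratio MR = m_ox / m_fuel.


MR = 45175 / 15223 = 2.97

2.97


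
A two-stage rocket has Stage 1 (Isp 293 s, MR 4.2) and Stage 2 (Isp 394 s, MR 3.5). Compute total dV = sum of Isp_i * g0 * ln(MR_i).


dV1 = 293 * 9.81 * ln(4.2) = 4124.9 m/s
dV2 = 394 * 9.81 * ln(3.5) = 4842.1 m/s
Total dV = 4124.9 + 4842.1 = 8967.0 m/s ~ 8967 m/s

8967 m/s


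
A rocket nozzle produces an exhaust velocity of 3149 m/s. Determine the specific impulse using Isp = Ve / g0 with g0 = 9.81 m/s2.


Isp = Ve / g0 = 3149 / 9.81 = 321.0 s

321.0 s


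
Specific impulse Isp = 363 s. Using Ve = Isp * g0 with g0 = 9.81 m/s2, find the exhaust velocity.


Ve = Isp * g0 = 363 * 9.81 = 3561.0 m/s

3561.0 m/s


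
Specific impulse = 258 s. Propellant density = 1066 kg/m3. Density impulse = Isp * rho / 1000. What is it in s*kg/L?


rho*Isp = 258 * 1066 / 1000 = 275 s*kg/L

275 s*kg/L


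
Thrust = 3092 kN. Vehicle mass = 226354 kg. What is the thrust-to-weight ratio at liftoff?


TWR = 3092000 / (226354 * 9.81) = 1.39

1.39


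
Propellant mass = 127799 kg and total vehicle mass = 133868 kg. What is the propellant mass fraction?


PMF = 127799 / 133868 = 0.955

0.955


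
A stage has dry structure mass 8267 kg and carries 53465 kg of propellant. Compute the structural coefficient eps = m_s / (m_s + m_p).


eps = 8267 / (8267 + 53465) = 0.1339

0.1339


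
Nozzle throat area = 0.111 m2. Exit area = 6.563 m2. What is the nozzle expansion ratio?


AR = 6.563 / 0.111 = 59.1

59.1


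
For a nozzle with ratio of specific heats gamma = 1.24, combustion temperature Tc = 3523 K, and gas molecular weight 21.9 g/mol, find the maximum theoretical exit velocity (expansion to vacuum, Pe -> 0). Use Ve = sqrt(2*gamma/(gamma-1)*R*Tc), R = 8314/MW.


R = 8314 / 21.9 = 379.63 J/(kg.K)
Ve = sqrt(2 * 1.24 / (1.24 - 1) * 379.63 * 3523) = 3718 m/s

3718 m/s


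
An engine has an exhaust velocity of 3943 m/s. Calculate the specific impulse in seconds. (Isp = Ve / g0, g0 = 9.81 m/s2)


Isp = Ve / g0 = 3943 / 9.81 = 401.9 s

401.9 s


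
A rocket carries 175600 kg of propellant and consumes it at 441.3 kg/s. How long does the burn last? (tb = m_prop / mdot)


tb = 175600 / 441.3 = 397.9 s

397.9 s


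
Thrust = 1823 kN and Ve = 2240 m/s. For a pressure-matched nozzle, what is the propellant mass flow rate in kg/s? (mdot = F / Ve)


mdot = F / Ve = 1823000 / 2240 = 813.8 kg/s

813.8 kg/s
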